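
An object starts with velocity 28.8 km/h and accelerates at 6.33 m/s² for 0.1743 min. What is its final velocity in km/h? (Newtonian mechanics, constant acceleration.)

v₀ = 28.8 km/h × 0.2777777777777778 = 8.0 m/s
t = 0.1743 min × 60.0 = 10.458 s
v = v₀ + a × t = 8.0 + 6.33 × 10.458 = 74.1991 m/s
v = 74.1991 m/s / 0.2777777777777778 = 267.1 km/h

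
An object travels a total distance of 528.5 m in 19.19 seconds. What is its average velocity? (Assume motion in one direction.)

v_avg = Δd / Δt = 528.5 / 19.19 = 27.54 m/s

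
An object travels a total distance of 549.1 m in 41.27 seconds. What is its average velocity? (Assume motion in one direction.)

v_avg = Δd / Δt = 549.1 / 41.27 = 13.31 m/s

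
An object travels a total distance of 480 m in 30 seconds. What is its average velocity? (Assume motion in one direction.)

v_avg = Δd / Δt = 480 / 30 = 16.0 m/s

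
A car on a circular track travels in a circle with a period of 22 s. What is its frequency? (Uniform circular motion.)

f = 1/T = 1/22 = 0.0455 Hz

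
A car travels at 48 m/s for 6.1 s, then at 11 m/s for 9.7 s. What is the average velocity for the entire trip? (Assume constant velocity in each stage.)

d₁ = v₁t₁ = 48 × 6.1 = 292.8 m
d₂ = v₂t₂ = 11 × 9.7 = 106.7 m
d_total = 399.5 m, t_total = 15.8 s
v_avg = d_total/t_total = 399.5/15.8 = 25.28 m/s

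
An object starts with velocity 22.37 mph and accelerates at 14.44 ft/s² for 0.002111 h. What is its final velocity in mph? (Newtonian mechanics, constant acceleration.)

v₀ = 22.37 mph × 0.44704 = 10.0003 m/s
a = 14.44 ft/s² × 0.3048 = 4.40131 m/s²
t = 0.002111 h × 3600.0 = 7.5996 s
v = v₀ + a × t = 10.0003 + 4.40131 × 7.5996 = 43.4485 m/s
v = 43.4485 m/s / 0.44704 = 97.19 mph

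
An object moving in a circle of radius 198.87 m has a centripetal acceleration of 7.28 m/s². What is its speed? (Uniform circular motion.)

v = √(a_c × r) = √(7.28 × 198.87) = 38.05 m/s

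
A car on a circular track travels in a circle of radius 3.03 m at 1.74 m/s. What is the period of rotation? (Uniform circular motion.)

T = 2πr/v = 2π×3.03/1.74 = 10.94 s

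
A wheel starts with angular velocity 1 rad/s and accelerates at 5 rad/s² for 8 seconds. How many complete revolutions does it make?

θ = ω₀t + ½αt² = 1×8 + ½×5×8² = 168.0 rad
Total revolutions = θ/(2π) = 168.0/(2π) = 26.74
Complete revolutions = ⌊26.74⌋ = 26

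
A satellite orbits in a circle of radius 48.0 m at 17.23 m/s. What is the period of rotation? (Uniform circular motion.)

T = 2πr/v = 2π×48.0/17.23 = 17.5 s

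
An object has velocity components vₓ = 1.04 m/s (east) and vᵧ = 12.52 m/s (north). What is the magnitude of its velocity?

|v| = √(vₓ² + vᵧ²) = √(1.04² + 12.52²) = √(157.832) = 12.56 m/s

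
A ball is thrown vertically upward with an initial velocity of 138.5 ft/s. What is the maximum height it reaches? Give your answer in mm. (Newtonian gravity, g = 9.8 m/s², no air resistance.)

v₀ = 138.5 ft/s × 0.3048 = 42.2148 m/s
h_max = v₀² / (2g) = 42.2148² / (2 × 9.8) = 1782.09 / 19.6 = 90.923 m
h_max = 90.923 m / 0.001 = 90920 mm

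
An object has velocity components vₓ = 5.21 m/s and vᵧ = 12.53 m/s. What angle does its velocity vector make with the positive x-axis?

θ = arctan(vᵧ/vₓ) = arctan(12.53/5.21) = 67.42°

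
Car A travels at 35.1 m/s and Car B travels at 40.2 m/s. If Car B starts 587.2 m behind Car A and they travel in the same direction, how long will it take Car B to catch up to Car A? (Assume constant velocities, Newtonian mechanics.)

Relative speed: v_rel = 40.2 - 35.1 = 5.1 m/s
Time to catch: t = d₀/v_rel = 587.2/5.1 = 115.14 s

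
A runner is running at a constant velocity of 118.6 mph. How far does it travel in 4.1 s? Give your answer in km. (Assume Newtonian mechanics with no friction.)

v = 118.6 mph × 0.44704 = 53.0189 m/s
d = v × t = 53.0189 × 4.1 = 217.377 m
d = 217.377 m / 1000.0 = 0.2174 km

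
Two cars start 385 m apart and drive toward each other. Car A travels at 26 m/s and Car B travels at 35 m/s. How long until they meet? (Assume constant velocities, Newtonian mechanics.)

Combined speed: v_combined = 26 + 35 = 61 m/s
Time to meet: t = d/v_combined = 385/61 = 6.31 s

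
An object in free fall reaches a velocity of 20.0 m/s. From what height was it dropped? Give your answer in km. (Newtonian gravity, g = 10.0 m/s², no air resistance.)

h = v² / (2g) = 20.0² / (2 × 10.0) = 20.0 m
h = 20.0 m / 1000.0 = 0.02 km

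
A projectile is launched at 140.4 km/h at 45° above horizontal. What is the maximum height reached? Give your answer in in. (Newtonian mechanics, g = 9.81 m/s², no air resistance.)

v₀ = 140.4 km/h × 0.2777777777777778 = 39.0 m/s
H = v₀² × sin²(θ) / (2g) = 39.0² × sin(45°)² / (2 × 9.81) = 1521.0 × 0.5 / 19.62 = 38.7615 m
H = 38.7615 m / 0.0254 = 1526 in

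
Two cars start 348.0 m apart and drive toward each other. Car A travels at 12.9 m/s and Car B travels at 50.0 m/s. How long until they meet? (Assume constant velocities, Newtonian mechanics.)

Combined speed: v_combined = 12.9 + 50.0 = 62.9 m/s
Time to meet: t = d/v_combined = 348.0/62.9 = 5.53 s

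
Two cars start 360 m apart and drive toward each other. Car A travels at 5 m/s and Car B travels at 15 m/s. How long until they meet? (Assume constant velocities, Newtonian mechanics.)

Combined speed: v_combined = 5 + 15 = 20 m/s
Time to meet: t = d/v_combined = 360/20 = 18.0 s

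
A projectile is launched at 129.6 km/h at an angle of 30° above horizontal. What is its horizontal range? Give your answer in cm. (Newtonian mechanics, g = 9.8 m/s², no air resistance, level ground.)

v₀ = 129.6 km/h × 0.2777777777777778 = 36.0 m/s
R = v₀² × sin(2θ) / g = 36.0² × sin(2 × 30°) / 9.8 = 1296.0 × 0.866025 / 9.8 = 114.527 m
R = 114.527 m / 0.01 = 11450 cm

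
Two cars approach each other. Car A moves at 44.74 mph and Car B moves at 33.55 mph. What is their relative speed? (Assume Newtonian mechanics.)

v_rel = v_A + v_B = 44.74 + 33.55 = 78.29 mph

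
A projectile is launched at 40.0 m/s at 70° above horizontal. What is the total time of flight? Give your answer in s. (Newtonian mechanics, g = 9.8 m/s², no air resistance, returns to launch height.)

T = 2 × v₀ × sin(θ) / g = 2 × 40.0 × sin(70°) / 9.8 = 2 × 40.0 × 0.939693 / 9.8 = 7.671 s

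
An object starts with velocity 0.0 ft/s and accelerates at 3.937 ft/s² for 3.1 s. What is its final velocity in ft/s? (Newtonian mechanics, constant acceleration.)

v₀ = 0.0 ft/s × 0.3048 = 0.0 m/s
a = 3.937 ft/s² × 0.3048 = 1.2 m/s²
v = v₀ + a × t = 0.0 + 1.2 × 3.1 = 3.72 m/s
v = 3.72 m/s / 0.3048 = 12.2 ft/s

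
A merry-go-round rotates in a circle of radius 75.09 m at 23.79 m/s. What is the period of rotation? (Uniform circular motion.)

T = 2πr/v = 2π×75.09/23.79 = 19.83 s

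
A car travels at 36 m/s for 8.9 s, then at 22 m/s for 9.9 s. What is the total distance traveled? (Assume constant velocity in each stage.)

d₁ = v₁t₁ = 36 × 8.9 = 320.4 m
d₂ = v₂t₂ = 22 × 9.9 = 217.8 m
d_total = 320.4 + 217.8 = 538.2 m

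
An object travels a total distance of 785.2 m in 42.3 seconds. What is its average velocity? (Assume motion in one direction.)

v_avg = Δd / Δt = 785.2 / 42.3 = 18.56 m/s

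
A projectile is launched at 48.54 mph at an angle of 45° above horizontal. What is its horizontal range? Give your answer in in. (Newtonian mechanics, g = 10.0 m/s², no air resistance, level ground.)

v₀ = 48.54 mph × 0.44704 = 21.6993 m/s
R = v₀² × sin(2θ) / g = 21.6993² × sin(2 × 45°) / 10.0 = 470.86 × 1.0 / 10.0 = 47.086 m
R = 47.086 m / 0.0254 = 1854 in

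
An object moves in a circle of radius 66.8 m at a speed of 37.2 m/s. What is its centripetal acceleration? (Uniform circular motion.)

a_c = v²/r = 37.2²/66.8 = 1383.84/66.8 = 20.72 m/s²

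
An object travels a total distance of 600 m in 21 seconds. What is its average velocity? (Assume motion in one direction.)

v_avg = Δd / Δt = 600 / 21 = 28.57 m/s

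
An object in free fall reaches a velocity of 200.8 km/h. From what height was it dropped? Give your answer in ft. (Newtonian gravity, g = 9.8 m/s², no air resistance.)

v = 200.8 km/h × 0.2777777777777778 = 55.7778 m/s
h = v² / (2g) = 55.7778² / (2 × 9.8) = 158.733 m
h = 158.733 m / 0.3048 = 520.8 ft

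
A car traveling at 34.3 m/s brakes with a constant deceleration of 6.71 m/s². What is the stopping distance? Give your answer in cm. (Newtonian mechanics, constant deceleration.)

d = v₀² / (2a) = 34.3² / (2 × 6.71) = 1176.49 / 13.42 = 87.6669 m
d = 87.6669 m / 0.01 = 8767 cm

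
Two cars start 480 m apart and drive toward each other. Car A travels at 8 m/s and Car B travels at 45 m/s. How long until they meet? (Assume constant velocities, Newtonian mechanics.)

Combined speed: v_combined = 8 + 45 = 53 m/s
Time to meet: t = d/v_combined = 480/53 = 9.06 s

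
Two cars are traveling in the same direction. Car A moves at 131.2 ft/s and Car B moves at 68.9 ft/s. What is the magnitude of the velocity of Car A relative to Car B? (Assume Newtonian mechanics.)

v_rel = |v_A - v_B| = |131.2 - 68.9| = 62.3 ft/s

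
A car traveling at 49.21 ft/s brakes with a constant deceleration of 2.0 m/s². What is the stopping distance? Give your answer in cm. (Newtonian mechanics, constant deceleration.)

v₀ = 49.21 ft/s × 0.3048 = 14.9992 m/s
d = v₀² / (2a) = 14.9992² / (2 × 2.0) = 224.976 / 4.0 = 56.244 m
d = 56.244 m / 0.01 = 5624 cm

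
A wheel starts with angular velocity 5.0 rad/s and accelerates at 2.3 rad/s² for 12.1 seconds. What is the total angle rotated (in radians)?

θ = ω₀t + ½αt² = 5.0×12.1 + ½×2.3×12.1² = 228.87 rad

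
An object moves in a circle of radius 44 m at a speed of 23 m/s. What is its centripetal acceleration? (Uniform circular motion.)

a_c = v²/r = 23²/44 = 529/44 = 12.02 m/s²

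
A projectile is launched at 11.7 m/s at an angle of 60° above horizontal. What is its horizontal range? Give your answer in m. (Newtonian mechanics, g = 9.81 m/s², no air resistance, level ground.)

R = v₀² × sin(2θ) / g = 11.7² × sin(2 × 60°) / 9.81 = 136.89 × 0.866025 / 9.81 = 12.08 m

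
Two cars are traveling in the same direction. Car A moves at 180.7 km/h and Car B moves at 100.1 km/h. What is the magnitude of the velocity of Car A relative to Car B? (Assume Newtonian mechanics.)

v_rel = |v_A - v_B| = |180.7 - 100.1| = 80.6 km/h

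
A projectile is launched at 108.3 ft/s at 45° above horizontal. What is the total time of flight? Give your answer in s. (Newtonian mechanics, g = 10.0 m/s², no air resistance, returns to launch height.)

v₀ = 108.3 ft/s × 0.3048 = 33.0098 m/s
T = 2 × v₀ × sin(θ) / g = 2 × 33.0098 × sin(45°) / 10.0 = 2 × 33.0098 × 0.707107 / 10.0 = 4.668 s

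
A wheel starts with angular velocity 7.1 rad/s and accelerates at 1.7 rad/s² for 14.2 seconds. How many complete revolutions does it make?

θ = ω₀t + ½αt² = 7.1×14.2 + ½×1.7×14.2² = 272.214 rad
Total revolutions = θ/(2π) = 272.214/(2π) = 43.32
Complete revolutions = ⌊43.32⌋ = 43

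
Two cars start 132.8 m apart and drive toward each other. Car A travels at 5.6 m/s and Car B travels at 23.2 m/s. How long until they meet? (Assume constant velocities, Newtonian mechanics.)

Combined speed: v_combined = 5.6 + 23.2 = 28.8 m/s
Time to meet: t = d/v_combined = 132.8/28.8 = 4.61 s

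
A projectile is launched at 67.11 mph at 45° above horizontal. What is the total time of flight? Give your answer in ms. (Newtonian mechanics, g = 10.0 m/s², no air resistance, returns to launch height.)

v₀ = 67.11 mph × 0.44704 = 30.0009 m/s
T = 2 × v₀ × sin(θ) / g = 2 × 30.0009 × sin(45°) / 10.0 = 2 × 30.0009 × 0.707107 / 10.0 = 4.24277 s
T = 4.24277 s / 0.001 = 4243 ms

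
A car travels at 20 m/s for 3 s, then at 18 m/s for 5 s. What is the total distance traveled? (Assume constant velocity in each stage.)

d₁ = v₁t₁ = 20 × 3 = 60 m
d₂ = v₂t₂ = 18 × 5 = 90 m
d_total = 60 + 90 = 150 m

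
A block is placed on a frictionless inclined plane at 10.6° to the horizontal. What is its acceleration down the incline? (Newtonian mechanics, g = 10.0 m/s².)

a = g sin(θ) = 10.0 × sin(10.6°) = 10.0 × 0.184 = 1.84 m/s²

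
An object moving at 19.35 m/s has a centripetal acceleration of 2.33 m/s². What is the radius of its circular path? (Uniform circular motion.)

r = v²/a_c = 19.35²/2.33 = 160.7 m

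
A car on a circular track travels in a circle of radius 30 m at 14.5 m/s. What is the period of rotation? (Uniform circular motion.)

T = 2πr/v = 2π×30/14.5 = 13.0 s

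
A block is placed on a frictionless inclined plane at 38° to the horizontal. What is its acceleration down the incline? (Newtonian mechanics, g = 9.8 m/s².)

a = g sin(θ) = 9.8 × sin(38°) = 9.8 × 0.6157 = 6.03 m/s²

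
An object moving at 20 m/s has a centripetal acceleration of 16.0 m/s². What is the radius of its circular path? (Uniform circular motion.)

r = v²/a_c = 20²/16.0 = 25.0 m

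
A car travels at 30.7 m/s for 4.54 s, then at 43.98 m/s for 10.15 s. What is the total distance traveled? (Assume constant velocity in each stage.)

d₁ = v₁t₁ = 30.7 × 4.54 = 139.378 m
d₂ = v₂t₂ = 43.98 × 10.15 = 446.397 m
d_total = 139.378 + 446.397 = 585.77 m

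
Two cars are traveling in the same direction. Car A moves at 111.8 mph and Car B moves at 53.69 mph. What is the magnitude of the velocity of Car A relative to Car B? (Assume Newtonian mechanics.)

v_rel = |v_A - v_B| = |111.8 - 53.69| = 58.11 mph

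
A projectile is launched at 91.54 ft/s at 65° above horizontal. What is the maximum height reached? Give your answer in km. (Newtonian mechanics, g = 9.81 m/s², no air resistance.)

v₀ = 91.54 ft/s × 0.3048 = 27.9014 m/s
H = v₀² × sin²(θ) / (2g) = 27.9014² × sin(65°)² / (2 × 9.81) = 778.488 × 0.821394 / 19.62 = 32.5915 m
H = 32.5915 m / 1000.0 = 0.03259 km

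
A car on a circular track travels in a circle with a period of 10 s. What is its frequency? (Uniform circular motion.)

f = 1/T = 1/10 = 0.1 Hz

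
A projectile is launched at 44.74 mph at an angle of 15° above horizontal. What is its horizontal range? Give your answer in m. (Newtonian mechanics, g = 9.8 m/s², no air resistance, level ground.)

v₀ = 44.74 mph × 0.44704 = 20.0006 m/s
R = v₀² × sin(2θ) / g = 20.0006² × sin(2 × 15°) / 9.8 = 400.024 × 0.5 / 9.8 = 20.41 m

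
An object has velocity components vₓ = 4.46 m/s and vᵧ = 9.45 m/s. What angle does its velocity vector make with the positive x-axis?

θ = arctan(vᵧ/vₓ) = arctan(9.45/4.46) = 64.73°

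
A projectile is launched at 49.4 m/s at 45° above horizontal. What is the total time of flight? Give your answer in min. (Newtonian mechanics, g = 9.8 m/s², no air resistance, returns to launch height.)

T = 2 × v₀ × sin(θ) / g = 2 × 49.4 × sin(45°) / 9.8 = 2 × 49.4 × 0.707107 / 9.8 = 7.12879 s
T = 7.12879 s / 60.0 = 0.1188 min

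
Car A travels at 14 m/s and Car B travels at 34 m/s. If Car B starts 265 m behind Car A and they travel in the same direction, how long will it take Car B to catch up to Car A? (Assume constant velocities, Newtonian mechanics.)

Relative speed: v_rel = 34 - 14 = 20 m/s
Time to catch: t = d₀/v_rel = 265/20 = 13.25 s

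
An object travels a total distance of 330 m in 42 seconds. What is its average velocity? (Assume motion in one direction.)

v_avg = Δd / Δt = 330 / 42 = 7.86 m/s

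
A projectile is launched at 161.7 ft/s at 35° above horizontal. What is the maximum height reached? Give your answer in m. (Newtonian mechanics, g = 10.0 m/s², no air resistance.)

v₀ = 161.7 ft/s × 0.3048 = 49.2862 m/s
H = v₀² × sin²(θ) / (2g) = 49.2862² × sin(35°)² / (2 × 10.0) = 2429.13 × 0.32899 / 20.0 = 39.96 m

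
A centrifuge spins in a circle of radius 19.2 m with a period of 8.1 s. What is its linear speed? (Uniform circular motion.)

v = 2πr/T = 2π×19.2/8.1 = 14.89 m/s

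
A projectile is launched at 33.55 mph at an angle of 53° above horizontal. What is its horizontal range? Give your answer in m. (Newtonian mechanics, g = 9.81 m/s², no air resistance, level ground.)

v₀ = 33.55 mph × 0.44704 = 14.9982 m/s
R = v₀² × sin(2θ) / g = 14.9982² × sin(2 × 53°) / 9.81 = 224.946 × 0.961262 / 9.81 = 22.04 m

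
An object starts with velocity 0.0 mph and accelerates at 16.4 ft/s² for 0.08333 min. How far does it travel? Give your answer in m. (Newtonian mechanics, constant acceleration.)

v₀ = 0.0 mph × 0.44704 = 0.0 m/s
a = 16.4 ft/s² × 0.3048 = 4.99872 m/s²
t = 0.08333 min × 60.0 = 4.9998 s
d = v₀ × t + ½ × a × t² = 0.0 × 4.9998 + 0.5 × 4.99872 × 4.9998² = 62.48 m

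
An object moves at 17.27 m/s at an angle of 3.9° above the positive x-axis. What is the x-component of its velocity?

vₓ = v cos(θ) = 17.27 × cos(3.9°) = 17.23 m/s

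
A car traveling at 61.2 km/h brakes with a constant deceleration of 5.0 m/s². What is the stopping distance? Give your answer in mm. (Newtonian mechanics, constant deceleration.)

v₀ = 61.2 km/h × 0.2777777777777778 = 17.0 m/s
d = v₀² / (2a) = 17.0² / (2 × 5.0) = 289.0 / 10.0 = 28.9 m
d = 28.9 m / 0.001 = 28900 mm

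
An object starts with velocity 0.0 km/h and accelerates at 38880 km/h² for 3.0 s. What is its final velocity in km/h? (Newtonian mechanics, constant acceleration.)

v₀ = 0.0 km/h × 0.2777777777777778 = 0.0 m/s
a = 38880 km/h² × 7.716049382716049e-05 = 3.0 m/s²
v = v₀ + a × t = 0.0 + 3.0 × 3.0 = 9.0 m/s
v = 9.0 m/s / 0.2777777777777778 = 32.4 km/h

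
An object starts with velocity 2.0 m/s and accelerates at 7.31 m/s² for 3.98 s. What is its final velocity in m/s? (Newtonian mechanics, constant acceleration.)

v = v₀ + a × t = 2.0 + 7.31 × 3.98 = 31.09 m/s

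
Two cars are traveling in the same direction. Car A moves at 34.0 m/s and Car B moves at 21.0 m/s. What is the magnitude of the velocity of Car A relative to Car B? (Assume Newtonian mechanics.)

v_rel = |v_A - v_B| = |34.0 - 21.0| = 13.0 m/s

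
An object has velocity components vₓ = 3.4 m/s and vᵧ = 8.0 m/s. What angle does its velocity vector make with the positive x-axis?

θ = arctan(vᵧ/vₓ) = arctan(8.0/3.4) = 66.97°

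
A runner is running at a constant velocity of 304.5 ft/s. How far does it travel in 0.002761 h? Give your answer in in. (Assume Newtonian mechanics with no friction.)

v = 304.5 ft/s × 0.3048 = 92.8116 m/s
t = 0.002761 h × 3600.0 = 9.9396 s
d = v × t = 92.8116 × 9.9396 = 922.51 m
d = 922.51 m / 0.0254 = 36320 in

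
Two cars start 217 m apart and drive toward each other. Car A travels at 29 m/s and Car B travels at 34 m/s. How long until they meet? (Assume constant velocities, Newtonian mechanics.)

Combined speed: v_combined = 29 + 34 = 63 m/s
Time to meet: t = d/v_combined = 217/63 = 3.44 s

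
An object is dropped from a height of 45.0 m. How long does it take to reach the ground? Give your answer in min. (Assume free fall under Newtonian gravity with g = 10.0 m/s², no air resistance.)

t = √(2h/g) = √(2 × 45.0 / 10.0) = 3.0 s
t = 3.0 s / 60.0 = 0.05 min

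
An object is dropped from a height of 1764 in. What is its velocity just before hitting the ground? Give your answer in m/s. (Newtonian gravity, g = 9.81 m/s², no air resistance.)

h = 1764 in × 0.0254 = 44.8056 m
v = √(2gh) = √(2 × 9.81 × 44.8056) = 29.65 m/s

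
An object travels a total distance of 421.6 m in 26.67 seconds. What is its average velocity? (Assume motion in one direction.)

v_avg = Δd / Δt = 421.6 / 26.67 = 15.81 m/s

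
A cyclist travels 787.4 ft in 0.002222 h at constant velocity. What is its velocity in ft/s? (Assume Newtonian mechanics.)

d = 787.4 ft × 0.3048 = 239.9995 m
t = 0.002222 h × 3600.0 = 7.9992 s
v = d / t = 239.9995 / 7.9992 = 30.00294 m/s
v = 30.00294 m/s / 0.3048 = 98.43 ft/s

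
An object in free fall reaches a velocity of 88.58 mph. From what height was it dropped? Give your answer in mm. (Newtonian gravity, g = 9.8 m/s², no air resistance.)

v = 88.58 mph × 0.44704 = 39.5988 m/s
h = v² / (2g) = 39.5988² / (2 × 9.8) = 80.0033 m
h = 80.0033 m / 0.001 = 80000 mm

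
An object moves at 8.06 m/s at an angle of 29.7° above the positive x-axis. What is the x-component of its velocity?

vₓ = v cos(θ) = 8.06 × cos(29.7°) = 7.0 m/s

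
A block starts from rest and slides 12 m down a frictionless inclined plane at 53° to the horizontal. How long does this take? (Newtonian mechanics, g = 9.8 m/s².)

a = g sin(θ) = 9.8 × sin(53°) = 7.8266 m/s²
t = √(2d/a) = √(2 × 12 / 7.8266) = 1.75 s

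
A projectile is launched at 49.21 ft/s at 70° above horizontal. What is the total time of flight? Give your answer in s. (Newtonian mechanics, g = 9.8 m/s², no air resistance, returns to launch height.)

v₀ = 49.21 ft/s × 0.3048 = 14.9992 m/s
T = 2 × v₀ × sin(θ) / g = 2 × 14.9992 × sin(70°) / 9.8 = 2 × 14.9992 × 0.939693 / 9.8 = 2.876 s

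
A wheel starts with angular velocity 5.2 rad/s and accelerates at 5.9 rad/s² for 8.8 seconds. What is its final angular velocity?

ω = ω₀ + αt = 5.2 + 5.9 × 8.8 = 57.12 rad/s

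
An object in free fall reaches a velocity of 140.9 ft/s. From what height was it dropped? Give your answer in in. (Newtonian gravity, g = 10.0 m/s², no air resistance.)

v = 140.9 ft/s × 0.3048 = 42.9463 m/s
h = v² / (2g) = 42.9463² / (2 × 10.0) = 92.2192 m
h = 92.2192 m / 0.0254 = 3631 in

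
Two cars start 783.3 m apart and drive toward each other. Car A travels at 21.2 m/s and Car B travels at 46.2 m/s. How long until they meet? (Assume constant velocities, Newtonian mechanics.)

Combined speed: v_combined = 21.2 + 46.2 = 67.4 m/s
Time to meet: t = d/v_combined = 783.3/67.4 = 11.62 s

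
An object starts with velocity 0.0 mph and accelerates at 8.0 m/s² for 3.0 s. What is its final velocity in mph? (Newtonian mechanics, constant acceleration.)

v₀ = 0.0 mph × 0.44704 = 0.0 m/s
v = v₀ + a × t = 0.0 + 8.0 × 3.0 = 24.0 m/s
v = 24.0 m/s / 0.44704 = 53.69 mph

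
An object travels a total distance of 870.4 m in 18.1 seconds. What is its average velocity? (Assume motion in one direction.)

v_avg = Δd / Δt = 870.4 / 18.1 = 48.09 m/s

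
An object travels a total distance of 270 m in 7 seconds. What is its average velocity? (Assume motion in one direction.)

v_avg = Δd / Δt = 270 / 7 = 38.57 m/s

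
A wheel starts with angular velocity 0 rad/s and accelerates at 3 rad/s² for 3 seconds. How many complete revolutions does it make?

θ = ω₀t + ½αt² = 0×3 + ½×3×3² = 13.5 rad
Total revolutions = θ/(2π) = 13.5/(2π) = 2.15
Complete revolutions = ⌊2.15⌋ = 2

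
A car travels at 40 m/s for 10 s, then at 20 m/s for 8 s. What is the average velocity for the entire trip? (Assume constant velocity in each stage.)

d₁ = v₁t₁ = 40 × 10 = 400 m
d₂ = v₂t₂ = 20 × 8 = 160 m
d_total = 560 m, t_total = 18 s
v_avg = d_total/t_total = 560/18 = 31.11 m/s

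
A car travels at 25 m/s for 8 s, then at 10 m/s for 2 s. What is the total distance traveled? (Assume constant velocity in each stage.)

d₁ = v₁t₁ = 25 × 8 = 200 m
d₂ = v₂t₂ = 10 × 2 = 20 m
d_total = 200 + 20 = 220 m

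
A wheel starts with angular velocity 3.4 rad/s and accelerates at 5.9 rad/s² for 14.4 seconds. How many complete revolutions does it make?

θ = ω₀t + ½αt² = 3.4×14.4 + ½×5.9×14.4² = 660.672 rad
Total revolutions = θ/(2π) = 660.672/(2π) = 105.15
Complete revolutions = ⌊105.15⌋ = 105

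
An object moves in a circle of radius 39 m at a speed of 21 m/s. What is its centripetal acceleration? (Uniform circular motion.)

a_c = v²/r = 21²/39 = 441/39 = 11.31 m/s²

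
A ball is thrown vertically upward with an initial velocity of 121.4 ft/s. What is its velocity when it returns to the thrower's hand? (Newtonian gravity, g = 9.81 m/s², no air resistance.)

By conservation of energy (no air resistance), the ball returns to the throw height with the same speed as launch, but directed downward.
|v_ground| = v₀ = 121.4 ft/s
v_ground = 121.4 ft/s (downward)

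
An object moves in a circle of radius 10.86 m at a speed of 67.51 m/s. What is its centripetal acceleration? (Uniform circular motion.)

a_c = v²/r = 67.51²/10.86 = 4557.6001/10.86 = 419.67 m/s²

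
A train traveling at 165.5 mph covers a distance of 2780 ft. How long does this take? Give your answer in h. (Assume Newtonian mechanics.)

d = 2780 ft × 0.3048 = 847.344 m
v = 165.5 mph × 0.44704 = 73.9851 m/s
t = d / v = 847.344 / 73.9851 = 11.4529 s
t = 11.4529 s / 3600.0 = 0.003181 h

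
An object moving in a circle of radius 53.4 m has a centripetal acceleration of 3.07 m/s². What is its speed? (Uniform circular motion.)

v = √(a_c × r) = √(3.07 × 53.4) = 12.8 m/s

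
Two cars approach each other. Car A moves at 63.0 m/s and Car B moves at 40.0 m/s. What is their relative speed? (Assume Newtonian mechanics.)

v_rel = v_A + v_B = 63.0 + 40.0 = 103.0 m/s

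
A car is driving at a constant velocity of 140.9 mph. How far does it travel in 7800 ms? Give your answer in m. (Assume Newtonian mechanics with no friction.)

v = 140.9 mph × 0.44704 = 62.9879 m/s
t = 7800 ms × 0.001 = 7.8 s
d = v × t = 62.9879 × 7.8 = 491.3 m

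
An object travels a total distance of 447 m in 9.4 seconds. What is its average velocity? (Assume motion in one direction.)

v_avg = Δd / Δt = 447 / 9.4 = 47.55 m/s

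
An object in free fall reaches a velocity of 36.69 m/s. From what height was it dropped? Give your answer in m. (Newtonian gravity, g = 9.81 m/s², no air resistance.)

h = v² / (2g) = 36.69² / (2 × 9.81) = 68.61 m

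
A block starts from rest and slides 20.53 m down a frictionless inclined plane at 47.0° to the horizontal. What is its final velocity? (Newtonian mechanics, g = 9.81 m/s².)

a = g sin(θ) = 9.81 × sin(47.0°) = 7.1746 m/s²
v = √(2ad) = √(2 × 7.1746 × 20.53) = 17.16 m/s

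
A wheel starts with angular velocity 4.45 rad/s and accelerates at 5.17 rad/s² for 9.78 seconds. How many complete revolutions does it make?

θ = ω₀t + ½αt² = 4.45×9.78 + ½×5.17×9.78² = 290.772114 rad
Total revolutions = θ/(2π) = 290.772114/(2π) = 46.28
Complete revolutions = ⌊46.28⌋ = 46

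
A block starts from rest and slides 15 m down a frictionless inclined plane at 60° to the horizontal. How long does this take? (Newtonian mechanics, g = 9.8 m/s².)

a = g sin(θ) = 9.8 × sin(60°) = 8.487 m/s²
t = √(2d/a) = √(2 × 15 / 8.487) = 1.88 s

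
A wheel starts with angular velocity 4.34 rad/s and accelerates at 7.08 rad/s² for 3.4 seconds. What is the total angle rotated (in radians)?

θ = ω₀t + ½αt² = 4.34×3.4 + ½×7.08×3.4² = 55.68 rad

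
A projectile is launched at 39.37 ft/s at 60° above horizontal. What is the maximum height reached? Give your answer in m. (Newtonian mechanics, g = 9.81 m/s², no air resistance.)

v₀ = 39.37 ft/s × 0.3048 = 12.0 m/s
H = v₀² × sin²(θ) / (2g) = 12.0² × sin(60°)² / (2 × 9.81) = 144.0 × 0.75 / 19.62 = 5.505 m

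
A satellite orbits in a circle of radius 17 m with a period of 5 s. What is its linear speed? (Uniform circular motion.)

v = 2πr/T = 2π×17/5 = 21.36 m/s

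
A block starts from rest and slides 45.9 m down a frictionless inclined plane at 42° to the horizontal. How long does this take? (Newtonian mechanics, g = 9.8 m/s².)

a = g sin(θ) = 9.8 × sin(42°) = 6.5575 m/s²
t = √(2d/a) = √(2 × 45.9 / 6.5575) = 3.74 s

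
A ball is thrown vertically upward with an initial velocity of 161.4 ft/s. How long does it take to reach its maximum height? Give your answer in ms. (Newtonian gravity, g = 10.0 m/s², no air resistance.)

v₀ = 161.4 ft/s × 0.3048 = 49.1947 m/s
t_up = v₀ / g = 49.1947 / 10.0 = 4.91947 s
t_up = 4.91947 s / 0.001 = 4919 ms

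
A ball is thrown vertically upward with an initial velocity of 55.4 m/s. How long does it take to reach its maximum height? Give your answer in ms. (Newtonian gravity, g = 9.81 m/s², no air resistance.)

t_up = v₀ / g = 55.4 / 9.81 = 5.6473 s
t_up = 5.6473 s / 0.001 = 5647 ms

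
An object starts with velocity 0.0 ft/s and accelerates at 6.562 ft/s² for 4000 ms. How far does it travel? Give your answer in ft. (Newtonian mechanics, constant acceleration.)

v₀ = 0.0 ft/s × 0.3048 = 0.0 m/s
a = 6.562 ft/s² × 0.3048 = 2.0001 m/s²
t = 4000 ms × 0.001 = 4.0 s
d = v₀ × t + ½ × a × t² = 0.0 × 4.0 + 0.5 × 2.0001 × 4.0² = 16.0008 m
d = 16.0008 m / 0.3048 = 52.5 ft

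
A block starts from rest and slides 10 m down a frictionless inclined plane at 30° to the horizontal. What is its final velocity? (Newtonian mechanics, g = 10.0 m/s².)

a = g sin(θ) = 10.0 × sin(30°) = 5.0 m/s²
v = √(2ad) = √(2 × 5.0 × 10) = 10.0 m/s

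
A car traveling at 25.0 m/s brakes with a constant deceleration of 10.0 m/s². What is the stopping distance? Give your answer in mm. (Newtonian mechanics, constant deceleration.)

d = v₀² / (2a) = 25.0² / (2 × 10.0) = 625.0 / 20.0 = 31.25 m
d = 31.25 m / 0.001 = 31250 mm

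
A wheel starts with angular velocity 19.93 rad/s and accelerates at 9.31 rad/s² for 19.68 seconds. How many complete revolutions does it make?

θ = ω₀t + ½αt² = 19.93×19.68 + ½×9.31×19.68² = 2195.115072 rad
Total revolutions = θ/(2π) = 2195.115072/(2π) = 349.36
Complete revolutions = ⌊349.36⌋ = 349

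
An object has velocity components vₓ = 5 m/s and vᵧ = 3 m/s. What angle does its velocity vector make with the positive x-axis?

θ = arctan(vᵧ/vₓ) = arctan(3/5) = 30.96°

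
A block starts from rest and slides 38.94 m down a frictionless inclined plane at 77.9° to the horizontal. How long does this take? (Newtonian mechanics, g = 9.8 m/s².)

a = g sin(θ) = 9.8 × sin(77.9°) = 9.5823 m/s²
t = √(2d/a) = √(2 × 38.94 / 9.5823) = 2.85 s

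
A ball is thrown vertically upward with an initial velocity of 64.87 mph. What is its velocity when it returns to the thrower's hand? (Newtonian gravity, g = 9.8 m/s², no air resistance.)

By conservation of energy (no air resistance), the ball returns to the throw height with the same speed as launch, but directed downward.
|v_ground| = v₀ = 64.87 mph
v_ground = 64.87 mph (downward)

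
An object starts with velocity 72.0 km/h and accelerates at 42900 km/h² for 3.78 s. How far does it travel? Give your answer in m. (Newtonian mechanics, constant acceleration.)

v₀ = 72.0 km/h × 0.2777777777777778 = 20.0 m/s
a = 42900 km/h² × 7.716049382716049e-05 = 3.31019 m/s²
d = v₀ × t + ½ × a × t² = 20.0 × 3.78 + 0.5 × 3.31019 × 3.78² = 99.25 m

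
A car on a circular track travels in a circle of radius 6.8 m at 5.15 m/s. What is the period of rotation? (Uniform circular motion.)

T = 2πr/v = 2π×6.8/5.15 = 8.3 s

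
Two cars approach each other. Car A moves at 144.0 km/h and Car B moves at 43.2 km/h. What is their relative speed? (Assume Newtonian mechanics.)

v_rel = v_A + v_B = 144.0 + 43.2 = 187.2 km/h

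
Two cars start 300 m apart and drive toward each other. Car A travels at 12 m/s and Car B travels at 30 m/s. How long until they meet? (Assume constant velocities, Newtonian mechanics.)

Combined speed: v_combined = 12 + 30 = 42 m/s
Time to meet: t = d/v_combined = 300/42 = 7.14 s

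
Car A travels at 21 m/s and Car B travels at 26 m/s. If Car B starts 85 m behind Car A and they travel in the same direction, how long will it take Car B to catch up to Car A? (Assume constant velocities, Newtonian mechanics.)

Relative speed: v_rel = 26 - 21 = 5 m/s
Time to catch: t = d₀/v_rel = 85/5 = 17.0 s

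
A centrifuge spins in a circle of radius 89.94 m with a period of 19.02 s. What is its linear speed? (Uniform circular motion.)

v = 2πr/T = 2π×89.94/19.02 = 29.71 m/s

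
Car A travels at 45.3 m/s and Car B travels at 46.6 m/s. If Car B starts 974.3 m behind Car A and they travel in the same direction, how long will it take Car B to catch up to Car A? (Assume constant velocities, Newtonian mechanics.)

Relative speed: v_rel = 46.6 - 45.3 = 1.3 m/s
Time to catch: t = d₀/v_rel = 974.3/1.3 = 749.46 s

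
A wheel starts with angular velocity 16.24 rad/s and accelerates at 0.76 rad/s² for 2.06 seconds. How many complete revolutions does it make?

θ = ω₀t + ½αt² = 16.24×2.06 + ½×0.76×2.06² = 35.066968 rad
Total revolutions = θ/(2π) = 35.066968/(2π) = 5.58
Complete revolutions = ⌊5.58⌋ = 5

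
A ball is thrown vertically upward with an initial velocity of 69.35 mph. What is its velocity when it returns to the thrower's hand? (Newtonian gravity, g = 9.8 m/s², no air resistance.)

By conservation of energy (no air resistance), the ball returns to the throw height with the same speed as launch, but directed downward.
|v_ground| = v₀ = 69.35 mph
v_ground = 69.35 mph (downward)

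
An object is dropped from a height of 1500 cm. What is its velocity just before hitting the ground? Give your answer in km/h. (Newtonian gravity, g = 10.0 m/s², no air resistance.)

h = 1500 cm × 0.01 = 15.0 m
v = √(2gh) = √(2 × 10.0 × 15.0) = 17.3205 m/s
v = 17.3205 m/s / 0.2777777777777778 = 62.35 km/h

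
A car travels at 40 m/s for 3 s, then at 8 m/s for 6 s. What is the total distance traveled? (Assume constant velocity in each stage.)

d₁ = v₁t₁ = 40 × 3 = 120 m
d₂ = v₂t₂ = 8 × 6 = 48 m
d_total = 120 + 48 = 168 m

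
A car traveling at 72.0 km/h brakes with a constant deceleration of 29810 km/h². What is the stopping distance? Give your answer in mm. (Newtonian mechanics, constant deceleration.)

v₀ = 72.0 km/h × 0.2777777777777778 = 20.0 m/s
a = 29810 km/h² × 7.716049382716049e-05 = 2.30015 m/s²
d = v₀² / (2a) = 20.0² / (2 × 2.30015) = 400.0 / 4.6003 = 86.9509 m
d = 86.9509 m / 0.001 = 86950 mm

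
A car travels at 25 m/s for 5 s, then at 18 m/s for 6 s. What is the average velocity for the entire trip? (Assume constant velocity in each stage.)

d₁ = v₁t₁ = 25 × 5 = 125 m
d₂ = v₂t₂ = 18 × 6 = 108 m
d_total = 233 m, t_total = 11 s
v_avg = d_total/t_total = 233/11 = 21.18 m/s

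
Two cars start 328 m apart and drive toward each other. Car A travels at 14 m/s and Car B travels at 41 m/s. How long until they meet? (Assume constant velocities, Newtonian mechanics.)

Combined speed: v_combined = 14 + 41 = 55 m/s
Time to meet: t = d/v_combined = 328/55 = 5.96 s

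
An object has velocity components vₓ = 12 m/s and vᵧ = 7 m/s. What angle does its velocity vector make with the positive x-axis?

θ = arctan(vᵧ/vₓ) = arctan(7/12) = 30.26°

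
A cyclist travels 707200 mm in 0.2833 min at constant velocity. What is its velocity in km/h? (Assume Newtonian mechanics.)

d = 707200 mm × 0.001 = 707.2 m
t = 0.2833 min × 60.0 = 16.998 s
v = d / t = 707.2 / 16.998 = 41.6049 m/s
v = 41.6049 m/s / 0.2777777777777778 = 149.8 km/h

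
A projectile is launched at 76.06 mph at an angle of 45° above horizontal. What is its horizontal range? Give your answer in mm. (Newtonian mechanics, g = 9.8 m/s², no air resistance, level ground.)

v₀ = 76.06 mph × 0.44704 = 34.0019 m/s
R = v₀² × sin(2θ) / g = 34.0019² × sin(2 × 45°) / 9.8 = 1156.13 × 1.0 / 9.8 = 117.972 m
R = 117.972 m / 0.001 = 118000 mm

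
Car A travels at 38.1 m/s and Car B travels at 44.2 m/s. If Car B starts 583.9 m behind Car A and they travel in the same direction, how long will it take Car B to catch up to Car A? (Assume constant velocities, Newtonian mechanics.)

Relative speed: v_rel = 44.2 - 38.1 = 6.1 m/s
Time to catch: t = d₀/v_rel = 583.9/6.1 = 95.72 s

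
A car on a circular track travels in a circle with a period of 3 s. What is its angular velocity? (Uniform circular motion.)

ω = 2π/T = 2π/3 = 2.0944 rad/s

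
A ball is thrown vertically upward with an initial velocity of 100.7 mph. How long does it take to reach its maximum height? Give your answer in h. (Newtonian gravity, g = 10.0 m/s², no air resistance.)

v₀ = 100.7 mph × 0.44704 = 45.0169 m/s
t_up = v₀ / g = 45.0169 / 10.0 = 4.50169 s
t_up = 4.50169 s / 3600.0 = 0.00125 h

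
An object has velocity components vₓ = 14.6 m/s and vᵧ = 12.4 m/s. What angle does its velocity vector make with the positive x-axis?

θ = arctan(vᵧ/vₓ) = arctan(12.4/14.6) = 40.34°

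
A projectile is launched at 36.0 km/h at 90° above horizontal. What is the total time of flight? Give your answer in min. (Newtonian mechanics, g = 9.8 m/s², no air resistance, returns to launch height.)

v₀ = 36.0 km/h × 0.2777777777777778 = 10.0 m/s
T = 2 × v₀ × sin(θ) / g = 2 × 10.0 × sin(90°) / 9.8 = 2 × 10.0 × 1.0 / 9.8 = 2.04082 s
T = 2.04082 s / 60.0 = 0.03401 min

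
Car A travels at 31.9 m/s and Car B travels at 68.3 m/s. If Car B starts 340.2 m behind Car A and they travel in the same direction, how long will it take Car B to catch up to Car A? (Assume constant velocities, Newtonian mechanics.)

Relative speed: v_rel = 68.3 - 31.9 = 36.4 m/s
Time to catch: t = d₀/v_rel = 340.2/36.4 = 9.35 s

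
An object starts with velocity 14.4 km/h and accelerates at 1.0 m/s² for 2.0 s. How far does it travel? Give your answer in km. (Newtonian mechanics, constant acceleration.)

v₀ = 14.4 km/h × 0.2777777777777778 = 4.0 m/s
d = v₀ × t + ½ × a × t² = 4.0 × 2.0 + 0.5 × 1.0 × 2.0² = 10.0 m
d = 10.0 m / 1000.0 = 0.01 km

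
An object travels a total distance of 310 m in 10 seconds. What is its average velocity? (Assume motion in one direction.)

v_avg = Δd / Δt = 310 / 10 = 31.0 m/s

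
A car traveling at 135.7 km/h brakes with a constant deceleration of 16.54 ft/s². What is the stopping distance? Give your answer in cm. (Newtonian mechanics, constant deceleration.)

v₀ = 135.7 km/h × 0.2777777777777778 = 37.6944 m/s
a = 16.54 ft/s² × 0.3048 = 5.04139 m/s²
d = v₀² / (2a) = 37.6944² / (2 × 5.04139) = 1420.87 / 10.0828 = 140.92 m
d = 140.92 m / 0.01 = 14090 cm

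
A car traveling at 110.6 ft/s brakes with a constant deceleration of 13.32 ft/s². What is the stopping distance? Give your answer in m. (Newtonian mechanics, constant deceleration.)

v₀ = 110.6 ft/s × 0.3048 = 33.7109 m/s
a = 13.32 ft/s² × 0.3048 = 4.05994 m/s²
d = v₀² / (2a) = 33.7109² / (2 × 4.05994) = 1136.42 / 8.11988 = 140.0 m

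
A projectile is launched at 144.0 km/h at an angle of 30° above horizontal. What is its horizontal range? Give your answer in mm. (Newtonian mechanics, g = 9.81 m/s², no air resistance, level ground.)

v₀ = 144.0 km/h × 0.2777777777777778 = 40.0 m/s
R = v₀² × sin(2θ) / g = 40.0² × sin(2 × 30°) / 9.81 = 1600.0 × 0.866025 / 9.81 = 141.248 m
R = 141.248 m / 0.001 = 141200 mm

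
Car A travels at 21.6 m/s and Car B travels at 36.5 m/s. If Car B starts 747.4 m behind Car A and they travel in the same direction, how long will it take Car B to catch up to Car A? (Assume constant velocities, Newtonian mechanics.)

Relative speed: v_rel = 36.5 - 21.6 = 14.9 m/s
Time to catch: t = d₀/v_rel = 747.4/14.9 = 50.16 s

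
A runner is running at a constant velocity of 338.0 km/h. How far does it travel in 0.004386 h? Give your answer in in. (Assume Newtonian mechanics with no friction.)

v = 338.0 km/h × 0.2777777777777778 = 93.8889 m/s
t = 0.004386 h × 3600.0 = 15.7896 s
d = v × t = 93.8889 × 15.7896 = 1482.47 m
d = 1482.47 m / 0.0254 = 58360 in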